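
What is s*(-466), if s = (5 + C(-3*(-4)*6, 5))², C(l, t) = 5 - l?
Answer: -1791304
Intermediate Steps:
s = 3844 (s = (5 + (5 - (-3*(-4))*6))² = (5 + (5 - 12*6))² = (5 + (5 - 1*72))² = (5 + (5 - 72))² = (5 - 67)² = (-62)² = 3844)
s*(-466) = 3844*(-466) = -1791304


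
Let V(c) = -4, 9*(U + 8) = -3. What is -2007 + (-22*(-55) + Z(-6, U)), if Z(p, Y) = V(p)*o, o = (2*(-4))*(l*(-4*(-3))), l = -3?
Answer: -1949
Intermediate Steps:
U = -25/3 (U = -8 + (⅑)*(-3) = -8 - ⅓ = -25/3 ≈ -8.3333)
o = 288 (o = (2*(-4))*(-(-12)*(-3)) = -(-24)*12 = -8*(-36) = 288)
Z(p, Y) = -1152 (Z(p, Y) = -4*288 = -1152)
-2007 + (-22*(-55) + Z(-6, U)) = -2007 + (-22*(-55) - 1152) = -2007 + (1210 - 1152) = -2007 + 58 = -1949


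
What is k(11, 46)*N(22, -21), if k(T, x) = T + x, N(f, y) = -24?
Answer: -1368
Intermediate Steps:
k(11, 46)*N(22, -21) = (11 + 46)*(-24) = 57*(-24) = -1368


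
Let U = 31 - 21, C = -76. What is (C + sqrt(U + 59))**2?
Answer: (76 - sqrt(69))**2 ≈ 4582.4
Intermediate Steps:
U = 10
(C + sqrt(U + 59))**2 = (-76 + sqrt(10 + 59))**2 = (-76 + sqrt(69))**2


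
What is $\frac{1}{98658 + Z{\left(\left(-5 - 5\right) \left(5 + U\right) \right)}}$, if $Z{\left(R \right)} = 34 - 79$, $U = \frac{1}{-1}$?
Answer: $\frac{1}{98613} \approx 1.0141 \cdot 10^{-5}$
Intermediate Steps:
$U = -1$
$Z{\left(R \right)} = -45$ ($Z{\left(R \right)} = 34 - 79 = -45$)
$\frac{1}{98658 + Z{\left(\left(-5 - 5\right) \left(5 + U\right) \right)}} = \frac{1}{98658 - 45} = \frac{1}{98613}$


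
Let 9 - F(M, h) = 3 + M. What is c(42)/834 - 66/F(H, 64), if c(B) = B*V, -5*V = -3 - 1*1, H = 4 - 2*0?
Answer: -22907/695 ≈ -32.960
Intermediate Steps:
H = 4 (H = 4 + 0 = 4)
F(M, h) = 6 - M (F(M, h) = 9 - (3 + M) = 9 + (-3 - M) = 6 - M)
V = ⅘ (V = -(-3 - 1*1)/5 = -(-3 - 1)/5 = -⅕*(-4) = ⅘ ≈ 0.80000)
c(B) = 4*B/5 (c(B) = B*(⅘) = 4*B/5)
c(42)/834 - 66/F(H, 64) = ((⅘)*42)/834 - 66/(6 - 1*4) = (168/5)*(1/834) - 66/(6 - 4) = 28/695 - 66/2 = 28/695 - 66*½ = 28/695 - 33 = -22907/695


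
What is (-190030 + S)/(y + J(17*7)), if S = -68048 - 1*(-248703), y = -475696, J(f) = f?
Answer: 9375/475577 ≈ 0.019713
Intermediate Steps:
S = 180655 (S = -68048 + 248703 = 180655)
(-190030 + S)/(y + J(17*7)) = (-190030 + 180655)/(-475696 + 17*7) = -9375/(-475696 + 119) = -9375/(-475577) = -9375*(-1/475577) = 9375/475577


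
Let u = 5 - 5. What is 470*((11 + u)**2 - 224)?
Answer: -48410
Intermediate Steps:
u = 0
470*((11 + u)**2 - 224) = 470*((11 + 0)**2 - 224) = 470*(11**2 - 224) = 470*(121 - 224) = 470*(-103) = -48410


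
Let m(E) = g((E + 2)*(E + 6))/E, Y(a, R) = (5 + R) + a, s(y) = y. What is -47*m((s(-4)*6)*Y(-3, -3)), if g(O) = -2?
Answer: 47/12 ≈ 3.9167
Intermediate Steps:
Y(a, R) = 5 + R + a
m(E) = -2/E
-47*m((s(-4)*6)*Y(-3, -3)) = -(-94)/((-4*6)*(5 - 3 - 3)) = -(-94)/((-24*(-1))) = -(-94)/24 = -47*(-1/12) = 47/12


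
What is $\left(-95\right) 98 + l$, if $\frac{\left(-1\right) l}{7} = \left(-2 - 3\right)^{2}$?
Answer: $-9485$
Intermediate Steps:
$l = -175$ ($l = - 7 \left(-2 - 3\right)^{2} = - 7 \left(-5\right)^{2} = \left(-7\right) 25 = -175$)
$\left(-95\right) 98 + l = \left(-95\right) 98 - 175 = -9310 - 175 = -9485$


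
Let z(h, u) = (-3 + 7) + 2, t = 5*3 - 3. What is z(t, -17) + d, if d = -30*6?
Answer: -174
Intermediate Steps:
t = 12 (t = 15 - 3 = 12)
d = -180
z(h, u) = 6 (z(h, u) = 4 + 2 = 6)
z(t, -17) + d = 6 - 180 = -174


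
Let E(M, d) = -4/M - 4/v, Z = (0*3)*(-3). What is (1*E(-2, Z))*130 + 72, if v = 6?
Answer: 736/3 ≈ 245.33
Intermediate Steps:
Z = 0 (Z = 0*(-3) = 0)
E(M, d) = -2/3 - 4/M (E(M, d) = -4/M - 4/6 = -4/M - 4*1/6 = -4/M - 2/3 = -2/3 - 4/M)
(1*E(-2, Z))*130 + 72 = (1*(-2/3 - 4/(-2)))*130 + 72 = (1*(-2/3 - 4*(-1/2)))*130 + 72 = (1*(-2/3 + 2))*130 + 72 = (1*(4/3))*130 + 72 = (4/3)*130 + 72 = 520/3 + 72 = 736/3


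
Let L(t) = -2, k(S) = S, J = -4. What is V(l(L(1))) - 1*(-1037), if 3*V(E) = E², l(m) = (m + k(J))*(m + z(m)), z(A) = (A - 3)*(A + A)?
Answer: 4925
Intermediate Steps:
z(A) = 2*A*(-3 + A) (z(A) = (-3 + A)*(2*A) = 2*A*(-3 + A))
l(m) = (-4 + m)*(m + 2*m*(-3 + m)) (l(m) = (m - 4)*(m + 2*m*(-3 + m)) = (-4 + m)*(m + 2*m*(-3 + m)))
V(E) = E²/3
V(l(L(1))) - 1*(-1037) = (-2*(20 - 13*(-2) + 2*(-2)²))²/3 - 1*(-1037) = (-2*(20 + 26 + 2*4))²/3 + 1037 = (-2*(20 + 26 + 8))²/3 + 1037 = (-2*54)²/3 + 1037 = (⅓)*(-108)² + 1037 = (⅓)*11664 + 1037 = 3888 + 1037 = 4925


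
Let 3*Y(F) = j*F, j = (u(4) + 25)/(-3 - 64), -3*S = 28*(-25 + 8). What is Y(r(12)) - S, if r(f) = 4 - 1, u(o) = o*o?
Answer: -32015/201 ≈ -159.28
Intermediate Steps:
u(o) = o²
S = 476/3 (S = -28*(-25 + 8)/3 = -28*(-17)/3 = -⅓*(-476) = 476/3 ≈ 158.67)
r(f) = 3
j = -41/67 (j = (4² + 25)/(-3 - 64) = (16 + 25)/(-67) = 41*(-1/67) = -41/67 ≈ -0.61194)
Y(F) = -41*F/201 (Y(F) = (-41*F/67)/3 = -41*F/201)
Y(r(12)) - S = -41/201*3 - 1*476/3 = -41/67 - 476/3 = -32015/201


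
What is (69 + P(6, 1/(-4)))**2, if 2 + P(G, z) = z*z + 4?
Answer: 1292769/256 ≈ 5049.9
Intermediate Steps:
P(G, z) = 2 + z**2 (P(G, z) = -2 + (z*z + 4) = -2 + (z**2 + 4) = -2 + (4 + z**2) = 2 + z**2)
(69 + P(6, 1/(-4)))**2 = (69 + (2 + (1/(-4))**2))**2 = (69 + (2 + (-1/4)**2))**2 = (69 + (2 + 1/16))**2 = (69 + 33/16)**2 = (1137/16)**2 = 1292769/256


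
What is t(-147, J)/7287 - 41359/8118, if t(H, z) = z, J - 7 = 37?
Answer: -100341947/19718622 ≈ -5.0887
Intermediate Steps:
J = 44 (J = 7 + 37 = 44)
t(-147, J)/7287 - 41359/8118 = 44/7287 - 41359/8118 = -100341947/19718622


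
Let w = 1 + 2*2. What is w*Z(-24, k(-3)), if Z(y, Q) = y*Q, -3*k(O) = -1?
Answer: -40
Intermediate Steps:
k(O) = 1/3 (k(O) = -1/3*(-1) = 1/3)
Z(y, Q) = Q*y
w = 5 (w = 1 + 4 = 5)
w*Z(-24, k(-3)) = 5*((1/3)*(-24)) = 5*(-8) = -40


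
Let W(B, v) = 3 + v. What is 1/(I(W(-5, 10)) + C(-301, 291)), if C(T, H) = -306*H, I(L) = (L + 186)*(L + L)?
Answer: -1/83872 ≈ -1.1923e-5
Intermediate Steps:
I(L) = 2*L*(186 + L) (I(L) = (186 + L)*(2*L) = 2*L*(186 + L))
1/(I(W(-5, 10)) + C(-301, 291)) = 1/(2*(3 + 10)*(186 + (3 + 10)) - 306*291) = 1/(2*13*(186 + 13) - 89046) = 1/(2*13*199 - 89046) = 1/(5174 - 89046) = 1/(-83872) = -1/83872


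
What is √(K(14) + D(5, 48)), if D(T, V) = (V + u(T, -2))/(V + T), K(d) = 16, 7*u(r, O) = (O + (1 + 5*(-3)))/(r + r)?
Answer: 2*√14539490/1855 ≈ 4.1111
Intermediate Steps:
u(r, O) = (-14 + O)/(14*r) (u(r, O) = ((O + (1 + 5*(-3)))/(r + r))/7 = ((O + (1 - 15))/((2*r)))/7 = ((O - 14)*(1/(2*r)))/7 = ((-14 + O)*(1/(2*r)))/7 = ((-14 + O)/(2*r))/7 = (-14 + O)/(14*r))
D(T, V) = (V - 8/(7*T))/(T + V) (D(T, V) = (V + (-14 - 2)/(14*T))/(V + T) = (V + (1/14)*(-16)/T)/(T + V) = (V - 8/(7*T))/(T + V))
√(K(14) + D(5, 48)) = √(16 + (-8/7 + 5*48)/(5*(5 + 48))) = √(16 + (⅕)*(-8/7 + 240)/53) = √(16 + (⅕)*(1/53)*(1672/7)) = √(16 + 1672/1855) = √(31352/1855) = 2*√14539490/1855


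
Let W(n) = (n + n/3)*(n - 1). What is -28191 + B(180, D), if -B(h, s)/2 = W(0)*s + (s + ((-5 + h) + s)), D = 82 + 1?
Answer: -28873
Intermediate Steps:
W(n) = 4*n*(-1 + n)/3 (W(n) = (n + n*(⅓))*(-1 + n) = (n + n/3)*(-1 + n) = (4*n/3)*(-1 + n) = 4*n*(-1 + n)/3)
D = 83
B(h, s) = 10 - 4*s - 2*h (B(h, s) = -2*(((4/3)*0*(-1 + 0))*s + (s + ((-5 + h) + s))) = -2*(((4/3)*0*(-1))*s + (s + (-5 + h + s))) = -2*(0*s + (-5 + h + 2*s)) = -2*(0 + (-5 + h + 2*s)) = -2*(-5 + h + 2*s) = 10 - 4*s - 2*h)
-28191 + B(180, D) = -28191 + (10 - 4*83 - 2*180) = -28191 + (10 - 332 - 360) = -28191 - 682 = -28873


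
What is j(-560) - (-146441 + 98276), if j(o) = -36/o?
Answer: 6743109/140 ≈ 48165.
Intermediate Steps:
j(-560) - (-146441 + 98276) = -36/(-560) - (-146441 + 98276) = -36*(-1/560) - 1*(-48165) = 9/140 + 48165 = 6743109/140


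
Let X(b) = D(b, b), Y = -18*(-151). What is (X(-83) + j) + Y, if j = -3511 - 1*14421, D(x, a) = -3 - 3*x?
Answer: -14968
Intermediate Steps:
Y = 2718
X(b) = -3 - 3*b
j = -17932 (j = -3511 - 14421 = -17932)
(X(-83) + j) + Y = ((-3 - 3*(-83)) - 17932) + 2718 = ((-3 + 249) - 17932) + 2718 = (246 - 17932) + 2718 = -17686 + 2718 = -14968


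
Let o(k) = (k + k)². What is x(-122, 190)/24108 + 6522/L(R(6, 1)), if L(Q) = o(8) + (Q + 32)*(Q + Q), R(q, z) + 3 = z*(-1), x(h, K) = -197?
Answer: 19653259/96432 ≈ 203.80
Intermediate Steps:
R(q, z) = -3 - z (R(q, z) = -3 + z*(-1) = -3 - z)
o(k) = 4*k² (o(k) = (2*k)² = 4*k²)
L(Q) = 256 + 2*Q*(32 + Q) (L(Q) = 4*8² + (Q + 32)*(Q + Q) = 4*64 + (32 + Q)*(2*Q) = 256 + 2*Q*(32 + Q))
x(-122, 190)/24108 + 6522/L(R(6, 1)) = -197/24108 + 6522/(256 + 2*(-3 - 1*1)² + 64*(-3 - 1*1)) = -197*1/24108 + 6522/(256 + 2*(-3 - 1)² + 64*(-3 - 1)) = -197/24108 + 6522/(256 + 2*(-4)² + 64*(-4)) = -197/24108 + 6522/(256 + 2*16 - 256) = -197/24108 + 6522/(256 + 32 - 256) = -197/24108 + 6522/32 = -197/24108 + 6522*(1/32) = -197/24108 + 3261/16 = 19653259/96432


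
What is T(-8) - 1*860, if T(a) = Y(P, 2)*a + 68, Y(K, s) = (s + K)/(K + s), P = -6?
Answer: -800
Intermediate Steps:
Y(K, s) = 1 (Y(K, s) = (K + s)/(K + s) = 1)
T(a) = 68 + a (T(a) = 1*a + 68 = a + 68 = 68 + a)
T(-8) - 1*860 = (68 - 8) - 1*860 = 60 - 860 = -800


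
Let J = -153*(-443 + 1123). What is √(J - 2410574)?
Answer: I*√2514614 ≈ 1585.8*I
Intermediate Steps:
J = -104040 (J = -153*680 = -104040)
√(J - 2410574) = √(-104040 - 2410574) = √(-2514614) = I*√2514614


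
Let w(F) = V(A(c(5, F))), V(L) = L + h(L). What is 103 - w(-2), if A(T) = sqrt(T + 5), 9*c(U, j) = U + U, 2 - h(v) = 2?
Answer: 103 - sqrt(55)/3 ≈ 100.53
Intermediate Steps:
h(v) = 0 (h(v) = 2 - 1*2 = 2 - 2 = 0)
c(U, j) = 2*U/9 (c(U, j) = (U + U)/9 = (2*U)/9 = 2*U/9)
A(T) = sqrt(5 + T)
V(L) = L (V(L) = L + 0 = L)
w(F) = sqrt(55)/3 (w(F) = sqrt(5 + (2/9)*5) = sqrt(5 + 10/9) = sqrt(55/9) = sqrt(55)/3)
103 - w(-2) = 103 - sqrt(55)/3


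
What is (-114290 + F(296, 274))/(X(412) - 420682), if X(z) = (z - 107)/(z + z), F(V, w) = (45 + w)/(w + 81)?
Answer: 33431847944/123057790365 ≈ 0.27168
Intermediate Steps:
F(V, w) = (45 + w)/(81 + w)
X(z) = (-107 + z)/(2*z) (X(z) = (-107 + z)/((2*z)) = (-107 + z)*(1/(2*z)) = (-107 + z)/(2*z))
(-114290 + F(296, 274))/(X(412) - 420682) = (-114290 + (45 + 274)/(81 + 274))/((½)*(-107 + 412)/412 - 420682) = (-114290 + 319/355)/((½)*(1/412)*305 - 420682) = (-114290 + (1/355)*319)/(305/824 - 420682) = (-114290 + 319/355)/(-346641663/824) = -40572631/355*(-824/346641663) = 33431847944/123057790365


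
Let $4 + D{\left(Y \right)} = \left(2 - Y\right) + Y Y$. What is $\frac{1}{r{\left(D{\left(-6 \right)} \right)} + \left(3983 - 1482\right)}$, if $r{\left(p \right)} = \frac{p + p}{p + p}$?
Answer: $\frac{1}{2502} \approx 0.00039968$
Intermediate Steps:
$D{\left(Y \right)} = -2 + Y^{2} - Y$ ($D{\left(Y \right)} = -4 - \left(-2 + Y - Y Y\right) = -4 - \left(-2 + Y - Y^{2}\right) = -4 + \left(2 + Y^{2} - Y\right) = -2 + Y^{2} - Y$)
$r{\left(p \right)} = 1$ ($r{\left(p \right)} = \frac{2 p}{2 p} = 2 p \frac{1}{2 p} = 1$)
$\frac{1}{r{\left(D{\left(-6 \right)} \right)} + \left(3983 - 1482\right)} = \frac{1}{1 + \left(3983 - 1482\right)} = \frac{1}{1 + 2501} = \frac{1}{2502}$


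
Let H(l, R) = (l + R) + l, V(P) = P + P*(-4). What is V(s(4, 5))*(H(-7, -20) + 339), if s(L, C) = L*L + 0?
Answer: -14640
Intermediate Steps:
s(L, C) = L² (s(L, C) = L² + 0 = L²)
V(P) = -3*P (V(P) = P - 4*P = -3*P)
H(l, R) = R + 2*l (H(l, R) = (R + l) + l = R + 2*l)
V(s(4, 5))*(H(-7, -20) + 339) = (-3*4²)*((-20 + 2*(-7)) + 339) = (-3*16)*((-20 - 14) + 339) = -48*(-34 + 339) = -48*305 = -14640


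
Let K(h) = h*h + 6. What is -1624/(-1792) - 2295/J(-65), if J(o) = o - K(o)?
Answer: 8251/5728 ≈ 1.4405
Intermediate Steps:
K(h) = 6 + h² (K(h) = h² + 6 = 6 + h²)
J(o) = -6 + o - o² (J(o) = o - (6 + o²) = o + (-6 - o²) = -6 + o - o²)
-1624/(-1792) - 2295/J(-65) = -1624/(-1792) - 2295/(-6 - 65 - 1*(-65)²) = -1624*(-1/1792) - 2295/(-6 - 65 - 1*4225) = 29/32 - 2295/(-6 - 65 - 4225) = 29/32 - 2295/(-4296) = 29/32 - 2295*(-1/4296) = 29/32 + 765/1432 = 8251/5728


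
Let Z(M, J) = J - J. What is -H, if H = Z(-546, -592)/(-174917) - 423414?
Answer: 423414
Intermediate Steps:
Z(M, J) = 0
H = -423414 (H = 0/(-174917) - 423414 = 0*(-1/174917) - 423414 = 0 - 423414 = -423414)
-H = -1*(-423414) = 423414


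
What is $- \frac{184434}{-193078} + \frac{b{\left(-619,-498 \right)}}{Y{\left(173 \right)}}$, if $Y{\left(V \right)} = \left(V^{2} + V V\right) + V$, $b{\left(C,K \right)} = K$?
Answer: $\frac{5487802305}{5795332709} \approx 0.94693$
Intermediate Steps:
$Y{\left(V \right)} = V + 2 V^{2}$ ($Y{\left(V \right)} = \left(V^{2} + V^{2}\right) + V = 2 V^{2} + V = V + 2 V^{2}$)
$- \frac{184434}{-193078} + \frac{b{\left(-619,-498 \right)}}{Y{\left(173 \right)}} = - \frac{184434}{-193078} - \frac{498}{173 \left(1 + 2 \cdot 173\right)} = \left(-184434\right) \left(- \frac{1}{193078}\right) - \frac{498}{173 \left(1 + 346\right)} = \frac{92217}{96539} - \frac{498}{173 \cdot 347} = \frac{92217}{96539} - \frac{498}{60031} = \frac{5487802305}{5795332709}$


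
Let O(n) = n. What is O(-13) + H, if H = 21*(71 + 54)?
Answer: 2612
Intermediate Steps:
H = 2625 (H = 21*125 = 2625)
O(-13) + H = -13 + 2625 = 2612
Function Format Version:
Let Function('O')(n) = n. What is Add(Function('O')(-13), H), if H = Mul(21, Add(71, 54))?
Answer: 2612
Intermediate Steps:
H = 2625 (H = Mul(21, 125) = 2625)
Add(Function('O')(-13), H) = Add(-13, 2625) = 2612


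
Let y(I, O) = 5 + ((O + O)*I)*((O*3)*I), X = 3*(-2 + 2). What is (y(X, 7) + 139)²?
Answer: 20736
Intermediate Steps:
X = 0 (X = 3*0 = 0)
y(I, O) = 5 + 6*I²*O² (y(I, O) = 5 + ((2*O)*I)*((3*O)*I) = 5 + (2*I*O)*(3*I*O) = 5 + 6*I²*O²)
(y(X, 7) + 139)² = ((5 + 6*0²*7²) + 139)² = ((5 + 6*0*49) + 139)² = ((5 + 0) + 139)² = (5 + 139)² = 144² = 20736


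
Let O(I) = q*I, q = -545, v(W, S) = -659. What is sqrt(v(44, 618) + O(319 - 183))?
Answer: I*sqrt(74779) ≈ 273.46*I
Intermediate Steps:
O(I) = -545*I
sqrt(v(44, 618) + O(319 - 183)) = sqrt(-659 - 545*(319 - 183)) = sqrt(-659 - 545*136) = sqrt(-659 - 74120) = sqrt(-74779) = I*sqrt(74779)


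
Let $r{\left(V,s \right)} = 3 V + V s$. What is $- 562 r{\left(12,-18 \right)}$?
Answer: $101160$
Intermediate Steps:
$- 562 r{\left(12,-18 \right)} = - 562 \cdot 12 \left(3 - 18\right) = - 562 \cdot 12 \left(-15\right) = \left(-562\right) \left(-180\right) = 101160$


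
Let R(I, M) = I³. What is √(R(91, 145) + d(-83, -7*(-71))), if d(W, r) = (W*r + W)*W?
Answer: √4184293 ≈ 2045.6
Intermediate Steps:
d(W, r) = W*(W + W*r) (d(W, r) = (W + W*r)*W = W*(W + W*r))
√(R(91, 145) + d(-83, -7*(-71))) = √(91³ + (-83)²*(1 - 7*(-71))) = √(753571 + 6889*(1 + 497)) = √(753571 + 6889*498) = √(753571 + 3430722) = √4184293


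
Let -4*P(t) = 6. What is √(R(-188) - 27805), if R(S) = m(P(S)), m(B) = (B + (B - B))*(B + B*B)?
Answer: I*√444898/4 ≈ 166.75*I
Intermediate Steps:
P(t) = -3/2 (P(t) = -¼*6 = -3/2)
m(B) = B*(B + B²) (m(B) = (B + 0)*(B + B²) = B*(B + B²))
R(S) = -9/8 (R(S) = (-3/2)²*(1 - 3/2) = (9/4)*(-½) = -9/8)
√(R(-188) - 27805) = √(-9/8 - 27805) = √(-222449/8) = I*√444898/4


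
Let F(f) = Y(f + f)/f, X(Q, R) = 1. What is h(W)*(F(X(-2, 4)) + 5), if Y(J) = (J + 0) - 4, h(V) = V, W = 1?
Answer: 3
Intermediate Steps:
Y(J) = -4 + J (Y(J) = J - 4 = -4 + J)
F(f) = (-4 + 2*f)/f (F(f) = (-4 + (f + f))/f = (-4 + 2*f)/f)
h(W)*(F(X(-2, 4)) + 5) = 1*((2 - 4/1) + 5) = 1*((2 - 4*1) + 5) = 1*((2 - 4) + 5) = 1*(-2 + 5) = 1*3 = 3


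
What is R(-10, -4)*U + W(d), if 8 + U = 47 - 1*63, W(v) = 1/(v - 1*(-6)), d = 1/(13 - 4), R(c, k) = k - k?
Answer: 9/55 ≈ 0.16364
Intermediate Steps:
R(c, k) = 0
d = 1/9 ≈ 0.11111
W(v) = 1/(6 + v) (W(v) = 1/(v + 6) = 1/(6 + v))
U = -24 (U = -8 + (47 - 1*63) = -8 + (47 - 63) = -8 - 16 = -24)
R(-10, -4)*U + W(d) = 0*(-24) + 1/(6 + 1/9) = 0 + 1/(55/9) = 0 + 9/55 = 9/55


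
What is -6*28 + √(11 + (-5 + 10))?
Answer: -164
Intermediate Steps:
-6*28 + √(11 + (-5 + 10)) = -168 + √(11 + 5) = -168 + √16 = -168 + 4 = -164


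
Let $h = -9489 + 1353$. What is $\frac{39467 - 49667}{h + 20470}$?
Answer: $- \frac{5100}{6167} \approx -0.82698$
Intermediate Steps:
$h = -8136$
$\frac{39467 - 49667}{h + 20470} = \frac{39467 - 49667}{-8136 + 20470} = - \frac{10200}{12334} = \left(-10200\right) \frac{1}{12334} = - \frac{5100}{6167}$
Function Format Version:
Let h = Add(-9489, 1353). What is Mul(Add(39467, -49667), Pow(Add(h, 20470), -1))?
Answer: Rational(-5100, 6167) ≈ -0.82698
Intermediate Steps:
h = -8136
Mul(Add(39467, -49667), Pow(Add(h, 20470), -1)) = Mul(Add(39467, -49667), Pow(Add(-8136, 20470), -1)) = Mul(-10200, Pow(12334, -1)) = Mul(-10200, Rational(1, 12334)) = Rational(-5100, 6167)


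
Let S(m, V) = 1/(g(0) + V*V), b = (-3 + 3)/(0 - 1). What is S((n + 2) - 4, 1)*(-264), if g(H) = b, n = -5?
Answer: -264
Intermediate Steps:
b = 0 (b = 0/(-1) = 0*(-1) = 0)
g(H) = 0
S(m, V) = V⁻² (S(m, V) = 1/(0 + V*V) = 1/(0 + V²) = 1/(V²) = V⁻²)
S((n + 2) - 4, 1)*(-264) = -264/1² = 1*(-264) = -264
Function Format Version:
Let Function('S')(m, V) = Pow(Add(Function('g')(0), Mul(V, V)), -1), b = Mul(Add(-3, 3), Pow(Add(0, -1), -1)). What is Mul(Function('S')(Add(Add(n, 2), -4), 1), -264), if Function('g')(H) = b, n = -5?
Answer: -264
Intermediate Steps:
b = 0 (b = Mul(0, Pow(-1, -1)) = Mul(0, -1) = 0)
Function('g')(H) = 0
Function('S')(m, V) = Pow(V, -2) (Function('S')(m, V) = Pow(Add(0, Mul(V, V)), -1) = Pow(Add(0, Pow(V, 2)), -1) = Pow(Pow(V, 2), -1) = Pow(V, -2))
Mul(Function('S')(Add(Add(n, 2), -4), 1), -264) = Mul(Pow(1, -2), -264) = Mul(1, -264) = -264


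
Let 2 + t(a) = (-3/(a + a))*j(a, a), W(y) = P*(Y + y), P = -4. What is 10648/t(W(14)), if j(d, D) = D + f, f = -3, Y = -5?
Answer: -85184/29 ≈ -2937.4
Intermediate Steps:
j(d, D) = -3 + D (j(d, D) = D - 3 = -3 + D)
W(y) = 20 - 4*y (W(y) = -4*(-5 + y) = 20 - 4*y)
t(a) = -2 - 3*(-3 + a)/(2*a) (t(a) = -2 + (-3/(a + a))*(-3 + a) = -2 + (-3/(2*a))*(-3 + a) = -2 - 3*(-3 + a)/(2*a))
10648/t(W(14)) = 10648/(((9 - 7*(20 - 4*14))/(2*(20 - 4*14)))) = 10648/(((9 - 7*(20 - 56))/(2*(20 - 56)))) = 10648/(((1/2)*(9 - 7*(-36))/(-36))) = 10648/(((1/2)*(-1/36)*(9 + 252))) = 10648/(((1/2)*(-1/36)*261)) = 10648/(-29/8) = 10648*(-8/29) = -85184/29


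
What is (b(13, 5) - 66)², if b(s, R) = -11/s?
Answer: 755161/169 ≈ 4468.4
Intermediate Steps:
(b(13, 5) - 66)² = (-11/13 - 66)² = (-869/13)² = 755161/169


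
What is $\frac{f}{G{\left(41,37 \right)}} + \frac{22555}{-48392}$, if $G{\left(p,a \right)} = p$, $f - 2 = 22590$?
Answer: $\frac{1092347309}{1984072} \approx 550.56$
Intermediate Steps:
$f = 22592$ ($f = 2 + 22590 = 22592$)
$\frac{f}{G{\left(41,37 \right)}} + \frac{22555}{-48392} = \frac{22592}{41} + \frac{22555}{-48392} = 22592 \cdot \frac{1}{41} + 22555 \left(- \frac{1}{48392}\right) = \frac{22592}{41} - \frac{22555}{48392} = \frac{1092347309}{1984072}$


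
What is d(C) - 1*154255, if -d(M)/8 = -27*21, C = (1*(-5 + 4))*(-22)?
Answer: -149719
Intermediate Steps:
C = 22 (C = (1*(-1))*(-22) = -1*(-22) = 22)
d(M) = 4536 (d(M) = -(-216)*21 = -8*(-567) = 4536)
d(C) - 1*154255 = 4536 - 1*154255 = 4536 - 154255 = -149719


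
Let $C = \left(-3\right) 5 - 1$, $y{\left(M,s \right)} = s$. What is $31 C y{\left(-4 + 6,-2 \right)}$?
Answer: $992$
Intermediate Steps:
$C = -16$ ($C = -15 - 1 = -16$)
$31 C y{\left(-4 + 6,-2 \right)} = 31 \left(-16\right) \left(-2\right) = \left(-496\right) \left(-2\right) = 992$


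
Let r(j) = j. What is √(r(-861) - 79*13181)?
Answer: 4*I*√65135 ≈ 1020.9*I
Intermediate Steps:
√(r(-861) - 79*13181) = √(-861 - 79*13181) = √(-861 - 1041299) = √(-1042160) = 4*I*√65135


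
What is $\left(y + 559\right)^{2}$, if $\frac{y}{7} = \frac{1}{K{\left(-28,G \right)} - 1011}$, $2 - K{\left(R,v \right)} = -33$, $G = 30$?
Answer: $\frac{297654262929}{952576} \approx 3.1247 \cdot 10^{5}$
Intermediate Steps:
$K{\left(R,v \right)} = 35$ ($K{\left(R,v \right)} = 2 - -33 = 2 + 33 = 35$)
$y = - \frac{7}{976}$ ($y = \frac{7}{35 - 1011} = \frac{7}{-976} = 7 \left(- \frac{1}{976}\right) = - \frac{7}{976} \approx -0.0071721$)
$\left(y + 559\right)^{2} = \left(- \frac{7}{976} + 559\right)^{2} = \left(\frac{545577}{976}\right)^{2} = \frac{297654262929}{952576}$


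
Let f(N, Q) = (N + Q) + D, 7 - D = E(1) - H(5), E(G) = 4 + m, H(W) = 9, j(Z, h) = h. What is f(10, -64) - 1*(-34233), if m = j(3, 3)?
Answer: 34188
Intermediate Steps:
m = 3
E(G) = 7 (E(G) = 4 + 3 = 7)
D = 9 (D = 7 - (7 - 1*9) = 7 - (7 - 9) = 7 - 1*(-2) = 7 + 2 = 9)
f(N, Q) = 9 + N + Q (f(N, Q) = (N + Q) + 9 = 9 + N + Q)
f(10, -64) - 1*(-34233) = (9 + 10 - 64) - 1*(-34233) = -45 + 34233 = 34188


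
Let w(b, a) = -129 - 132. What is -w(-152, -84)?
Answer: 261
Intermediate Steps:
w(b, a) = -261
-w(-152, -84) = -1*(-261) = 261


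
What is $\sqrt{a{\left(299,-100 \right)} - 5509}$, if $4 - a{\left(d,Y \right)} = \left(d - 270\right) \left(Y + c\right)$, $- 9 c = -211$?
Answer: $\frac{2 i \sqrt{7391}}{3} \approx 57.314 i$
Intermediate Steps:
$c = \frac{211}{9}$ ($c = \left(- \frac{1}{9}\right) \left(-211\right) = \frac{211}{9} \approx 23.444$)
$a{\left(d,Y \right)} = 4 - \left(-270 + d\right) \left(\frac{211}{9} + Y\right)$ ($a{\left(d,Y \right)} = 4 - \left(d - 270\right) \left(Y + \frac{211}{9}\right) = 4 - \left(-270 + d\right) \left(\frac{211}{9} + Y\right)$)
$\sqrt{a{\left(299,-100 \right)} - 5509} = \sqrt{\left(6334 + 270 \left(-100\right) - \frac{63089}{9} - \left(-100\right) 299\right) - 5509} = \sqrt{\left(6334 - 27000 - \frac{63089}{9} + 29900\right) - 5509} = \sqrt{\frac{20017}{9} - 5509} = \sqrt{- \frac{29564}{9}} = \frac{2 i \sqrt{7391}}{3}$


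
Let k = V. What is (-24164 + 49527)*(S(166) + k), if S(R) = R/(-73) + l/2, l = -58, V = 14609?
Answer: 26990645162/73 ≈ 3.6973e+8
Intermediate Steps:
k = 14609
S(R) = -29 - R/73 (S(R) = R/(-73) - 58/2 = R*(-1/73) - 58*½ = -R/73 - 29 = -29 - R/73)
(-24164 + 49527)*(S(166) + k) = (-24164 + 49527)*((-29 - 1/73*166) + 14609) = 25363*((-29 - 166/73) + 14609) = 25363*(-2283/73 + 14609) = 25363*(1064174/73) = 26990645162/73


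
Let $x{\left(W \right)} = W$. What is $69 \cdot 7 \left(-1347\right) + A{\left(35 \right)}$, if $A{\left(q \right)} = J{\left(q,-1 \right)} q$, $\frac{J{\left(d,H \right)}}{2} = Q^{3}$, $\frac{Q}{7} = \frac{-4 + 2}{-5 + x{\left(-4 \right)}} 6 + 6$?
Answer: $\frac{238092253}{27} \approx 8.8182 \cdot 10^{6}$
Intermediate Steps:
$Q = \frac{154}{3}$ ($Q = 7 \left(\frac{-4 + 2}{-5 - 4} \cdot 6 + 6\right) = 7 \left(- \frac{2}{-9} \cdot 6 + 6\right) = 7 \left(\left(-2\right) \left(- \frac{1}{9}\right) 6 + 6\right) = 7 \left(\frac{2}{9} \cdot 6 + 6\right) = 7 \left(\frac{4}{3} + 6\right) = 7 \cdot \frac{22}{3} = \frac{154}{3} \approx 51.333$)
$J{\left(d,H \right)} = \frac{7304528}{27}$ ($J{\left(d,H \right)} = 2 \left(\frac{154}{3}\right)^{3} = 2 \cdot \frac{3652264}{27} = \frac{7304528}{27}$)
$A{\left(q \right)} = \frac{7304528 q}{27}$
$69 \cdot 7 \left(-1347\right) + A{\left(35 \right)} = 69 \cdot 7 \left(-1347\right) + \frac{7304528}{27} \cdot 35 = 483 \left(-1347\right) + \frac{255658480}{27} = -650601 + \frac{255658480}{27} = \frac{238092253}{27}$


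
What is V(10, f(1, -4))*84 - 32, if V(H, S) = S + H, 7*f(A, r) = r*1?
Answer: 760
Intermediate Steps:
f(A, r) = r/7 (f(A, r) = (r*1)/7 = r/7)
V(H, S) = H + S
V(10, f(1, -4))*84 - 32 = (10 + (1/7)*(-4))*84 - 32 = (10 - 4/7)*84 - 32 = (66/7)*84 - 32 = 792 - 32 = 760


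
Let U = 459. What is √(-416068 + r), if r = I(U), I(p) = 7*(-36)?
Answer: 8*I*√6505 ≈ 645.23*I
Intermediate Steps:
I(p) = -252
r = -252
√(-416068 + r) = √(-416068 - 252) = √(-416320) = 8*I*√6505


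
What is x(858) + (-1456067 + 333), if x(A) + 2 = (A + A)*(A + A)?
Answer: 1488920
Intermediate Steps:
x(A) = -2 + 4*A**2 (x(A) = -2 + (A + A)*(A + A) = -2 + (2*A)*(2*A) = -2 + 4*A**2)
x(858) + (-1456067 + 333) = (-2 + 4*858**2) + (-1456067 + 333) = (-2 + 4*736164) - 1455734 = (-2 + 2944656) - 1455734 = 2944654 - 1455734 = 1488920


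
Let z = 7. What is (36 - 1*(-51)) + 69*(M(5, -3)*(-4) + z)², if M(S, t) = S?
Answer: 11748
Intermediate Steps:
(36 - 1*(-51)) + 69*(M(5, -3)*(-4) + z)² = (36 - 1*(-51)) + 69*(5*(-4) + 7)² = (36 + 51) + 69*(-20 + 7)² = 87 + 69*(-13)² = 87 + 69*169 = 87 + 11661 = 11748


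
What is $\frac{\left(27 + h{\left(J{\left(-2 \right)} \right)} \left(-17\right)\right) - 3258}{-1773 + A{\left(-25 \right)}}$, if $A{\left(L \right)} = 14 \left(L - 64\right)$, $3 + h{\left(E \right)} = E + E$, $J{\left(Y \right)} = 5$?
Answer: $\frac{3350}{3019} \approx 1.1096$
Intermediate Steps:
$h{\left(E \right)} = -3 + 2 E$ ($h{\left(E \right)} = -3 + \left(E + E\right) = -3 + 2 E$)
$A{\left(L \right)} = -896 + 14 L$ ($A{\left(L \right)} = 14 \left(-64 + L\right) = -896 + 14 L$)
$\frac{\left(27 + h{\left(J{\left(-2 \right)} \right)} \left(-17\right)\right) - 3258}{-1773 + A{\left(-25 \right)}} = \frac{\left(27 + \left(-3 + 2 \cdot 5\right) \left(-17\right)\right) - 3258}{-1773 + \left(-896 + 14 \left(-25\right)\right)} = \frac{\left(27 + \left(-3 + 10\right) \left(-17\right)\right) - 3258}{-1773 - 1246} = \frac{\left(27 + 7 \left(-17\right)\right) - 3258}{-1773 - 1246} = \frac{\left(27 - 119\right) - 3258}{-3019} = \left(-92 - 3258\right) \left(- \frac{1}{3019}\right) = \left(-3350\right) \left(- \frac{1}{3019}\right) = \frac{3350}{3019}$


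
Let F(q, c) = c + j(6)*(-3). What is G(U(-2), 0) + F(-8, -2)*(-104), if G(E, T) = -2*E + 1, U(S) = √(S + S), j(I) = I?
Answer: 2081 - 4*I ≈ 2081.0 - 4.0*I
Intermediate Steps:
U(S) = √2*√S (U(S) = √(2*S) = √2*√S)
G(E, T) = 1 - 2*E
F(q, c) = -18 + c (F(q, c) = c + 6*(-3) = c - 18 = -18 + c)
G(U(-2), 0) + F(-8, -2)*(-104) = (1 - 2*√2*√(-2)) + (-18 - 2)*(-104) = (1 - 2*√2*I*√2) - 20*(-104) = (1 - 4*I) + 2080 = 2081 - 4*I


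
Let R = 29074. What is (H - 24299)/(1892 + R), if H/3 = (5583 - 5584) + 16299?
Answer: 24595/30966 ≈ 0.79426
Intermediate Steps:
H = 48894 (H = 3*((5583 - 5584) + 16299) = 3*(-1 + 16299) = 3*16298 = 48894)
(H - 24299)/(1892 + R) = (48894 - 24299)/(1892 + 29074) = 24595/30966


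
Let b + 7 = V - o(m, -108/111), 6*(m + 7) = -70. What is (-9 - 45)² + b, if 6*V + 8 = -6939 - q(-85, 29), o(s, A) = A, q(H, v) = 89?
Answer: 192841/111 ≈ 1737.3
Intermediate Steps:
m = -56/3 (m = -7 + (⅙)*(-70) = -7 - 35/3 = -56/3 ≈ -18.667)
V = -3518/3 (V = -4/3 + (-6939 - 1*89)/6 = -4/3 + (-6939 - 89)/6 = -4/3 + (⅙)*(-7028) = -4/3 - 3514/3 = -3518/3 ≈ -1172.7)
b = -130835/111 (b = -7 + (-3518/3 - (-108)/111) = -7 + (-3518/3 - 1*(-36/37)) = -7 + (-3518/3 + 36/37) = -7 - 130058/111 = -130835/111 ≈ -1178.7)
(-9 - 45)² + b = (-9 - 45)² - 130835/111 = (-54)² - 130835/111 = 2916 - 130835/111 = 192841/111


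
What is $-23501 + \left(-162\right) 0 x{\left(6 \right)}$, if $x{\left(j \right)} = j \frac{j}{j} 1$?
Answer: $-23501$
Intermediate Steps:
$x{\left(j \right)} = j$ ($x{\left(j \right)} = j 1 \cdot 1 = j 1 = j$)
$-23501 + \left(-162\right) 0 x{\left(6 \right)} = -23501 + \left(-162\right) 0 \cdot 6 = -23501 + 0 \cdot 6 = -23501 + 0 = -23501$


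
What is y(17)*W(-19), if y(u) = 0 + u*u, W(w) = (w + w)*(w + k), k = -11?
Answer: 329460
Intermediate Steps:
W(w) = 2*w*(-11 + w) (W(w) = (w + w)*(w - 11) = (2*w)*(-11 + w) = 2*w*(-11 + w))
y(u) = u² (y(u) = 0 + u² = u²)
y(17)*W(-19) = 17²*(2*(-19)*(-11 - 19)) = 289*(2*(-19)*(-30)) = 289*1140 = 329460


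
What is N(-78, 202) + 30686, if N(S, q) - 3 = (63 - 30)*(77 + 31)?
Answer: 34253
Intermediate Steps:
N(S, q) = 3567 (N(S, q) = 3 + (63 - 30)*(77 + 31) = 3 + 33*108 = 3 + 3564 = 3567)
N(-78, 202) + 30686 = 3567 + 30686 = 34253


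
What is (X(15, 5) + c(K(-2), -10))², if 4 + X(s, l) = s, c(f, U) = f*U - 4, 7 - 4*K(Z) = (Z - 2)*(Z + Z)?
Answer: 3481/4 ≈ 870.25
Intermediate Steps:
K(Z) = 7/4 - Z*(-2 + Z)/2 (K(Z) = 7/4 - (Z - 2)*(Z + Z)/4 = 7/4 - (-2 + Z)*2*Z/4 = 7/4 - Z*(-2 + Z)/2)
c(f, U) = -4 + U*f (c(f, U) = U*f - 4 = -4 + U*f)
X(s, l) = -4 + s
(X(15, 5) + c(K(-2), -10))² = ((-4 + 15) + (-4 - 10*(7/4 - 2 - ½*(-2)²)))² = (11 + (-4 - 10*(7/4 - 2 - ½*4)))² = (11 + (-4 - 10*(7/4 - 2 - 2)))² = (11 + (-4 - 10*(-9/4)))² = (11 + (-4 + 45/2))² = (11 + 37/2)² = (59/2)² = 3481/4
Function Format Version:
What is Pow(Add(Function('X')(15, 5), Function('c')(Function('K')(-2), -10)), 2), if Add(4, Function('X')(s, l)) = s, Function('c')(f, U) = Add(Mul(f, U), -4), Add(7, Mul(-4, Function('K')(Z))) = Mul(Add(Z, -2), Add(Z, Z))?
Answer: Rational(3481, 4) ≈ 870.25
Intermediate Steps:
Function('K')(Z) = Add(Rational(7, 4), Mul(Rational(-1, 2), Z, Add(-2, Z))) (Function('K')(Z) = Add(Rational(7, 4), Mul(Rational(-1, 4), Mul(Add(Z, -2), Add(Z, Z)))) = Add(Rational(7, 4), Mul(Rational(-1, 4), Mul(Add(-2, Z), Mul(2, Z)))) = Add(Rational(7, 4), Mul(Rational(-1, 4), Mul(2, Z, Add(-2, Z)))) = Add(Rational(7, 4), Mul(Rational(-1, 2), Z, Add(-2, Z))))
Function('c')(f, U) = Add(-4, Mul(U, f)) (Function('c')(f, U) = Add(Mul(U, f), -4) = Add(-4, Mul(U, f)))
Function('X')(s, l) = Add(-4, s)
Pow(Add(Function('X')(15, 5), Function('c')(Function('K')(-2), -10)), 2) = Pow(Add(Add(-4, 15), Add(-4, Mul(-10, Add(Rational(7, 4), -2, Mul(Rational(-1, 2), Pow(-2, 2)))))), 2) = Pow(Add(11, Add(-4, Mul(-10, Add(Rational(7, 4), -2, Mul(Rational(-1, 2), 4))))), 2) = Pow(Add(11, Add(-4, Mul(-10, Add(Rational(7, 4), -2, -2)))), 2) = Pow(Add(11, Add(-4, Mul(-10, Rational(-9, 4)))), 2) = Pow(Add(11, Add(-4, Rational(45, 2))), 2) = Pow(Add(11, Rational(37, 2)), 2) = Pow(Rational(59, 2), 2) = Rational(3481, 4)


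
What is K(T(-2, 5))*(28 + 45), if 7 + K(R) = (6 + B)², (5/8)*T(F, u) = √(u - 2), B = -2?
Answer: 657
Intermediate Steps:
T(F, u) = 8*√(-2 + u)/5 (T(F, u) = 8*√(u - 2)/5 = 8*√(-2 + u)/5)
K(R) = 9 (K(R) = -7 + (6 - 2)² = -7 + 4² = -7 + 16 = 9)
K(T(-2, 5))*(28 + 45) = 9*(28 + 45) = 9*73 = 657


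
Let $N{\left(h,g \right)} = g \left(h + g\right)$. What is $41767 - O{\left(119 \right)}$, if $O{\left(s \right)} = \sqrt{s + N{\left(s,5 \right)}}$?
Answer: $41767 - \sqrt{739} \approx 41740.0$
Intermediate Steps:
$N{\left(h,g \right)} = g \left(g + h\right)$
$O{\left(s \right)} = \sqrt{25 + 6 s}$ ($O{\left(s \right)} = \sqrt{s + 5 \left(5 + s\right)} = \sqrt{s + \left(25 + 5 s\right)} = \sqrt{25 + 6 s}$)
$41767 - O{\left(119 \right)} = 41767 - \sqrt{25 + 6 \cdot 119} = 41767 - \sqrt{25 + 714} = 41767 - \sqrt{739}$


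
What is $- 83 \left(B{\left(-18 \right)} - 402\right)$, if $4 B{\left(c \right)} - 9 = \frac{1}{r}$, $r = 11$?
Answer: $\frac{364951}{11} \approx 33177.0$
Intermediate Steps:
$B{\left(c \right)} = \frac{25}{11}$ ($B{\left(c \right)} = \frac{9}{4} + \frac{1}{4 \cdot 11} = \frac{9}{4} + \frac{1}{4} \cdot \frac{1}{11} = \frac{9}{4} + \frac{1}{44} = \frac{25}{11}$)
$- 83 \left(B{\left(-18 \right)} - 402\right) = - 83 \left(\frac{25}{11} - 402\right) = \left(-83\right) \left(- \frac{4397}{11}\right) = \frac{364951}{11}$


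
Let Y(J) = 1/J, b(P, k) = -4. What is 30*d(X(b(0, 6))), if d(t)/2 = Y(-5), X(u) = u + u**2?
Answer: -12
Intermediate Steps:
Y(J) = 1/J
d(t) = -2/5 (d(t) = 2/(-5) = 2*(-1/5) = -2/5)
30*d(X(b(0, 6))) = 30*(-2/5) = -12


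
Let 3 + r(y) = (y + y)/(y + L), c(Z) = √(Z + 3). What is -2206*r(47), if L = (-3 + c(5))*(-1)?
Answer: 1530964/623 - 103682*√2/623 ≈ 2222.0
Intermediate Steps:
c(Z) = √(3 + Z)
L = 3 - 2*√2 (L = (-3 + √(3 + 5))*(-1) = (-3 + √8)*(-1) = (-3 + 2*√2)*(-1) = 3 - 2*√2 ≈ 0.17157)
r(y) = -3 + 2*y/(3 + y - 2*√2) (r(y) = -3 + (y + y)/(y + (3 - 2*√2)) = -3 + (2*y)/(3 + y - 2*√2) = -3 + 2*y/(3 + y - 2*√2))
-2206*r(47) = -2206*(-9 - 1*47 + 6*√2)/(3 + 47 - 2*√2) = -2206*(-9 - 47 + 6*√2)/(50 - 2*√2) = -2206*(-56 + 6*√2)/(50 - 2*√2)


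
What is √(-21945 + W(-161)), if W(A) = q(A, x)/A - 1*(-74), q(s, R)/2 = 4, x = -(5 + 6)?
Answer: I*√566919479/161 ≈ 147.89*I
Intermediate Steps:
x = -11 (x = -1*11 = -11)
q(s, R) = 8 (q(s, R) = 2*4 = 8)
W(A) = 74 + 8/A (W(A) = 8/A - 1*(-74) = 8/A + 74 = 74 + 8/A)
√(-21945 + W(-161)) = √(-21945 + (74 + 8/(-161))) = √(-21945 + (74 + 8*(-1/161))) = √(-21945 + (74 - 8/161)) = √(-21945 + 11906/161) = √(-3521239/161) = I*√566919479/161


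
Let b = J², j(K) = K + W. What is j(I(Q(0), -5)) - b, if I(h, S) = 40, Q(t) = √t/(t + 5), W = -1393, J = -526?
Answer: -278029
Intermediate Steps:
Q(t) = √t/(5 + t)
j(K) = -1393 + K (j(K) = K - 1393 = -1393 + K)
b = 276676 (b = (-526)² = 276676)
j(I(Q(0), -5)) - b = (-1393 + 40) - 1*276676 = -1353 - 276676 = -278029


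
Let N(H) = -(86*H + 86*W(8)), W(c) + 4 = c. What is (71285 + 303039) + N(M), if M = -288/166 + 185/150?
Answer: 465658807/1245 ≈ 3.7402e+5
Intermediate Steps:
M = -1249/2490 (M = -288*1/166 + 185*(1/150) = -144/83 + 37/30 = -1249/2490 ≈ -0.50161)
W(c) = -4 + c
N(H) = -344 - 86*H (N(H) = -(344 + 86*H) = -86*(4 + H) = -344 - 86*H)
(71285 + 303039) + N(M) = (71285 + 303039) + (-344 - 86*(-1249/2490)) = 374324 + (-344 + 53707/1245) = 374324 - 374573/1245 = 465658807/1245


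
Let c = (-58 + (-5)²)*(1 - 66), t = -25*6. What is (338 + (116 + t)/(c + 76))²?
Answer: 563496440896/4932841 ≈ 1.1423e+5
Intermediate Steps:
t = -150
c = 2145 (c = (-58 + 25)*(-65) = -33*(-65) = 2145)
(338 + (116 + t)/(c + 76))² = (338 + (116 - 150)/(2145 + 76))² = (338 - 34/2221)² = (750664/2221)² = 563496440896/4932841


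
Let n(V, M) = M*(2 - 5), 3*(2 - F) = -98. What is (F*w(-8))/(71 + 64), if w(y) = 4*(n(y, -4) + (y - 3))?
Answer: 416/405 ≈ 1.0272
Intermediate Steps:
F = 104/3 (F = 2 - ⅓*(-98) = 2 + 98/3 = 104/3 ≈ 34.667)
n(V, M) = -3*M (n(V, M) = M*(-3) = -3*M)
w(y) = 36 + 4*y (w(y) = 4*(-3*(-4) + (y - 3)) = 4*(12 + (-3 + y)) = 4*(9 + y) = 36 + 4*y)
(F*w(-8))/(71 + 64) = (104*(36 + 4*(-8))/3)/(71 + 64) = (104*(36 - 32)/3)/135 = ((104/3)*4)*(1/135) = (416/3)*(1/135) = 416/405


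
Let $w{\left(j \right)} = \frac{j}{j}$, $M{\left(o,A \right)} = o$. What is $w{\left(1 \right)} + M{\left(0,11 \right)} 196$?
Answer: $1$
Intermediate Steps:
$w{\left(j \right)} = 1$
$w{\left(1 \right)} + M{\left(0,11 \right)} 196 = 1 + 0 \cdot 196 = 1 + 0 = 1$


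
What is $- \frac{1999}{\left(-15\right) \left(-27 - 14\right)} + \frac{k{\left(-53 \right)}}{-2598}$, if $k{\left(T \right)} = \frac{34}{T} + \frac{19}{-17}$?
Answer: $- \frac{1559426809}{479863590} \approx -3.2497$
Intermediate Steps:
$k{\left(T \right)} = - \frac{19}{17} + \frac{34}{T}$ ($k{\left(T \right)} = \frac{34}{T} + 19 \left(- \frac{1}{17}\right) = \frac{34}{T} - \frac{19}{17} = - \frac{19}{17} + \frac{34}{T}$)
$- \frac{1999}{\left(-15\right) \left(-27 - 14\right)} + \frac{k{\left(-53 \right)}}{-2598} = - \frac{1999}{\left(-15\right) \left(-27 - 14\right)} + \frac{- \frac{19}{17} + \frac{34}{-53}}{-2598} = - \frac{1999}{\left(-15\right) \left(-41\right)} + \left(- \frac{19}{17} + 34 \left(- \frac{1}{53}\right)\right) \left(- \frac{1}{2598}\right) = - \frac{1999}{615} + \left(- \frac{19}{17} - \frac{34}{53}\right) \left(- \frac{1}{2598}\right) = \left(-1999\right) \frac{1}{615} - - \frac{1585}{2340798} = - \frac{1999}{615} + \frac{1585}{2340798} = - \frac{1559426809}{479863590}$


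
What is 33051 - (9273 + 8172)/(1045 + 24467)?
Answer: 281059889/8504 ≈ 33050.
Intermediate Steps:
33051 - (9273 + 8172)/(1045 + 24467) = 33051 - 17445/25512 = 33051 - 1*5815/8504 = 33051 - 5815/8504 = 281059889/8504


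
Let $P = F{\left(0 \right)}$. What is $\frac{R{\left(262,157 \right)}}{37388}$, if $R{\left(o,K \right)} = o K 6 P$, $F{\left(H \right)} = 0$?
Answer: $0$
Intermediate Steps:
$P = 0$
$R{\left(o,K \right)} = 0$ ($R{\left(o,K \right)} = o K 6 \cdot 0 = K o 6 \cdot 0 = 6 K o 0 = 0$)
$\frac{R{\left(262,157 \right)}}{37388} = \frac{0}{37388} = 0 \cdot \frac{1}{37388} = 0$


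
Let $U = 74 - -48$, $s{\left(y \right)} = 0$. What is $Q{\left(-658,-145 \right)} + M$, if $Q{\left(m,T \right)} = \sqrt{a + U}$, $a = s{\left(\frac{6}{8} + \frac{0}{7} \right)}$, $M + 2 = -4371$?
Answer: $-4373 + \sqrt{122} \approx -4362.0$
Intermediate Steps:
$M = -4373$ ($M = -2 - 4371 = -4373$)
$a = 0$
$U = 122$ ($U = 74 + 48 = 122$)
$Q{\left(m,T \right)} = \sqrt{122}$ ($Q{\left(m,T \right)} = \sqrt{0 + 122} = \sqrt{122}$)
$Q{\left(-658,-145 \right)} + M = \sqrt{122} - 4373 = -4373 + \sqrt{122}$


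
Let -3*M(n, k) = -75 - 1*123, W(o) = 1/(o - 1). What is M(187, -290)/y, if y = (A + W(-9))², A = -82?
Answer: 6600/674041 ≈ 0.0097917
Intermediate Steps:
W(o) = 1/(-1 + o)
M(n, k) = 66 (M(n, k) = -(-75 - 1*123)/3 = -(-75 - 123)/3 = -⅓*(-198) = 66)
y = 674041/100 (y = (-82 + 1/(-1 - 9))² = (-82 + 1/(-10))² = (-82 - ⅒)² = (-821/10)² = 674041/100 ≈ 6740.4)
M(187, -290)/y = 66/(674041/100) = 66*(100/674041) = 6600/674041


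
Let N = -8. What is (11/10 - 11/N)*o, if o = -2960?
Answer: -7326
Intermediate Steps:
(11/10 - 11/N)*o = (11/10 - 11/(-8))*(-2960) = (11*(⅒) - 11*(-⅛))*(-2960) = (11/10 + 11/8)*(-2960) = (99/40)*(-2960) = -7326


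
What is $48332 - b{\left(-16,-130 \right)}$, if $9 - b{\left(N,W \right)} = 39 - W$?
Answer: $48492$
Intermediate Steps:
$b{\left(N,W \right)} = -30 + W$ ($b{\left(N,W \right)} = 9 - \left(39 - W\right) = 9 + \left(-39 + W\right) = -30 + W$)
$48332 - b{\left(-16,-130 \right)} = 48332 - \left(-30 - 130\right) = 48332 - -160 = 48332 + 160 = 48492$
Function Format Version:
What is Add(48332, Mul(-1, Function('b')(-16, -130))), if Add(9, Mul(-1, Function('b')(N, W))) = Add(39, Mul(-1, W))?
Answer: 48492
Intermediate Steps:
Function('b')(N, W) = Add(-30, W) (Function('b')(N, W) = Add(9, Mul(-1, Add(39, Mul(-1, W)))) = Add(9, Add(-39, W)) = Add(-30, W))
Add(48332, Mul(-1, Function('b')(-16, -130))) = Add(48332, Mul(-1, Add(-30, -130))) = Add(48332, Mul(-1, -160)) = Add(48332, 160) = 48492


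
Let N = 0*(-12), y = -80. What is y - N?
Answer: -80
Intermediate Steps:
N = 0
y - N = -80 - 1*0 = -80 + 0 = -80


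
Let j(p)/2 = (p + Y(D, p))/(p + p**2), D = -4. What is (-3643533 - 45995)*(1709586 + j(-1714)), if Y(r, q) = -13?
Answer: -9259764633629160872/1468041 ≈ -6.3076e+12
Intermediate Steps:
j(p) = 2*(-13 + p)/(p + p**2) (j(p) = 2*((p - 13)/(p + p**2)) = 2*((-13 + p)/(p + p**2)) = 2*(-13 + p)/(p + p**2))
(-3643533 - 45995)*(1709586 + j(-1714)) = (-3643533 - 45995)*(1709586 + 2*(-13 - 1714)/(-1714*(1 - 1714))) = -3689528*(1709586 + 2*(-1/1714)*(-1727)/(-1713)) = -3689528*(1709586 + 2*(-1/1714)*(-1/1713)*(-1727)) = -3689528*(1709586 - 1727/1468041) = -3689528*2509742339299/1468041 = -9259764633629160872/1468041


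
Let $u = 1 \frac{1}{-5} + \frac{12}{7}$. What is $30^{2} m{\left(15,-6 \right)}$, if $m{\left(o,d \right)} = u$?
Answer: $\frac{9540}{7} \approx 1362.9$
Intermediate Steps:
$u = \frac{53}{35}$ ($u = 1 \left(- \frac{1}{5}\right) + 12 \cdot \frac{1}{7} = - \frac{1}{5} + \frac{12}{7} = \frac{53}{35} \approx 1.5143$)
$m{\left(o,d \right)} = \frac{53}{35}$
$30^{2} m{\left(15,-6 \right)} = 30^{2} \cdot \frac{53}{35} = 900 \cdot \frac{53}{35} = \frac{9540}{7}$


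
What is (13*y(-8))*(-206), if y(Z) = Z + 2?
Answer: 16068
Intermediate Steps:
y(Z) = 2 + Z
(13*y(-8))*(-206) = (13*(2 - 8))*(-206) = (13*(-6))*(-206) = -78*(-206) = 16068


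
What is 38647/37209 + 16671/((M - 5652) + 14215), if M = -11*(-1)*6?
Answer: 953796202/321076461 ≈ 2.9706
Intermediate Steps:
M = 66 (M = 11*6 = 66)
38647/37209 + 16671/((M - 5652) + 14215) = 38647/37209 + 16671/((66 - 5652) + 14215) = 38647*(1/37209) + 16671/(-5586 + 14215) = 38647/37209 + 16671/8629 = 953796202/321076461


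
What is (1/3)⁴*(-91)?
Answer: -91/81 ≈ -1.1235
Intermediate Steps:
(1/3)⁴*(-91) = (⅓)⁴*(-91) = (1/81)*(-91) = -91/81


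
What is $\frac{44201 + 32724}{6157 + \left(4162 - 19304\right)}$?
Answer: $- \frac{15385}{1797} \approx -8.5615$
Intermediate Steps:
$\frac{44201 + 32724}{6157 + \left(4162 - 19304\right)} = \frac{76925}{6157 + \left(4162 - 19304\right)} = \frac{76925}{6157 - 15142} = \frac{76925}{-8985} = 76925 \left(- \frac{1}{8985}\right) = - \frac{15385}{1797}$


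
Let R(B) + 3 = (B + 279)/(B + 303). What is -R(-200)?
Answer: 230/103 ≈ 2.2330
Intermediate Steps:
R(B) = -3 + (279 + B)/(303 + B) (R(B) = -3 + (B + 279)/(B + 303) = -3 + (279 + B)/(303 + B))
-R(-200) = -2*(-315 - 1*(-200))/(303 - 200) = -2*(-315 + 200)/103 = -2*(-115)/103 = -1*(-230/103) = 230/103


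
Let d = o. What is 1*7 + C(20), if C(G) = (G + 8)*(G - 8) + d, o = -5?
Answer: 338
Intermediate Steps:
d = -5
C(G) = -5 + (-8 + G)*(8 + G) (C(G) = (G + 8)*(G - 8) - 5 = (8 + G)*(-8 + G) - 5 = (-8 + G)*(8 + G) - 5 = -5 + (-8 + G)*(8 + G))
1*7 + C(20) = 1*7 + (-69 + 20²) = 7 + (-69 + 400) = 7 + 331 = 338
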